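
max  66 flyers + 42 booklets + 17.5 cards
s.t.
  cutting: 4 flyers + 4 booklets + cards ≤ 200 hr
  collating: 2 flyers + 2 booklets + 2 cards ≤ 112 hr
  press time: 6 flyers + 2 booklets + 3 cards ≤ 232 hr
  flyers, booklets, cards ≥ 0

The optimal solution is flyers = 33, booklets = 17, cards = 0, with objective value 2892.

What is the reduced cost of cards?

Check each constraint at x*: cutting 200/200 (tight); collating 100/112 (slack 12); press time 232/232 (tight).
Slack constraints have shadow price 0 (complementary slackness).
From A_Bᵀ y = c: 4·y_cutting + 6·y_press time = 66; 4·y_cutting + 2·y_press time = 42.
This yields shadow prices y_cutting = 7.5, y_press time = 6.
Reduced cost of cards: c₃ − yᵀa₃ = 17.5 − (7.5·1 + 6·3) = 17.5 − 25.5 = -8.

-8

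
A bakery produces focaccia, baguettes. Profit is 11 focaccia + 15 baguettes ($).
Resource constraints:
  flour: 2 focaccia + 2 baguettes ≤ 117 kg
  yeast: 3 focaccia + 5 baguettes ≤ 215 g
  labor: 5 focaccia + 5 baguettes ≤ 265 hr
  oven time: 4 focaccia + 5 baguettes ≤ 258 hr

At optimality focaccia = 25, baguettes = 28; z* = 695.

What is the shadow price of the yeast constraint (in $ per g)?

2

At the optimum: flour uses 106 of 117 (slack = 11); yeast uses 215 of 215 (binding); labor uses 265 of 265 (binding); oven time uses 240 of 258 (slack = 18).
Slack constraints have shadow price 0 (complementary slackness).
From A_Bᵀ y = c: 3·y_yeast + 5·y_labor = 11; 5·y_yeast + 5·y_labor = 15.
This yields shadow prices y_yeast = 2, y_labor = 1.
Shadow price of yeast = 2.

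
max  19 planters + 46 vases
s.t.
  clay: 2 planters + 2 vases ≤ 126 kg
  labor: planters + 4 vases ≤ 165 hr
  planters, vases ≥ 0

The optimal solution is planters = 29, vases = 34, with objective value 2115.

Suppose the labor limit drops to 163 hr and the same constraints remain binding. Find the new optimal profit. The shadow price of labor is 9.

2097

Δb = -2, so new z* = 2115 + (9)·(-2) = 2115 − 18 = 2097.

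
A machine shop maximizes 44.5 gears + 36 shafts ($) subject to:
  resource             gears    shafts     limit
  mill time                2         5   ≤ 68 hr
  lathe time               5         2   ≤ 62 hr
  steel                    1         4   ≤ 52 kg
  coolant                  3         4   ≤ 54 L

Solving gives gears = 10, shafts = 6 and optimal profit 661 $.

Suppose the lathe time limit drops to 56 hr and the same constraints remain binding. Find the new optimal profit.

Binding: lathe time and coolant. Non-binding: mill time (18 unused), steel (18 unused).
Since mill time, steel are not tight, their duals are 0.
The binding rows give the dual system: 5·y_lathe time + 3·y_coolant = 44.5 and 2·y_lathe time + 4·y_coolant = 36.
Solving: y_lathe time = 5, y_coolant = 6.5.
Δz = y_lathe time·Δb = 5 × (-6) = -30, so new z* = 661 − 30 = 631.

631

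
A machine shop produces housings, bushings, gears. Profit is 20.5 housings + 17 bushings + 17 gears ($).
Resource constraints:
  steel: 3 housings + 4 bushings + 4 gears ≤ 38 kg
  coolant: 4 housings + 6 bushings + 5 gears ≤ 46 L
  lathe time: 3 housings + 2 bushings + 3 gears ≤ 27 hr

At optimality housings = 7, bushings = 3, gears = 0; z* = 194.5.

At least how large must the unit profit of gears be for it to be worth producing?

21.5

Binding: coolant and lathe time. Non-binding: steel (5 unused).
Slack constraints have shadow price 0 (complementary slackness).
Dual feasibility on the basic columns requires 4·y_coolant + 3·y_lathe time = 20.5, 6·y_coolant + 2·y_lathe time = 17.
→ y_coolant = 1 and y_lathe time = 5.5.
gears enters the basis when its profit ≥ yᵀa₃ = 1·5 + 5.5·3 = 21.5.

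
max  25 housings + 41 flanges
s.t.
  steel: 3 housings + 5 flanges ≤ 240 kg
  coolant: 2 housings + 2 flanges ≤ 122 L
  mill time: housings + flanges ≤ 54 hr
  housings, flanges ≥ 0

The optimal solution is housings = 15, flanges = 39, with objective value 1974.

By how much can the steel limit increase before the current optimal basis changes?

Binding constraints: steel, mill time. The basis is B = [[3,5],[1,1]] with det -2.
Per unit increase in steel, x* moves by d = (-0.5, 0.5).
The basis stays optimal until housings reaches 0; allowable increase = 30 kg.

30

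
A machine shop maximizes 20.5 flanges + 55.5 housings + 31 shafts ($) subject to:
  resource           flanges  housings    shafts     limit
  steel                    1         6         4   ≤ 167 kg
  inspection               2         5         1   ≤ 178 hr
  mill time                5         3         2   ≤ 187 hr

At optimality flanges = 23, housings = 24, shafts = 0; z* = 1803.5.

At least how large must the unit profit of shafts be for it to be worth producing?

37

At the optimum: steel uses 167 of 167 (binding); inspection uses 166 of 178 (slack = 12); mill time uses 187 of 187 (binding).
Slack constraints have shadow price 0 (complementary slackness).
From A_Bᵀ y = c: 1·y_steel + 5·y_mill time = 20.5; 6·y_steel + 3·y_mill time = 55.5.
This yields shadow prices y_steel = 8, y_mill time = 2.5.
shafts enters the basis when its profit ≥ yᵀa₃ = 8·4 + 2.5·2 = 37.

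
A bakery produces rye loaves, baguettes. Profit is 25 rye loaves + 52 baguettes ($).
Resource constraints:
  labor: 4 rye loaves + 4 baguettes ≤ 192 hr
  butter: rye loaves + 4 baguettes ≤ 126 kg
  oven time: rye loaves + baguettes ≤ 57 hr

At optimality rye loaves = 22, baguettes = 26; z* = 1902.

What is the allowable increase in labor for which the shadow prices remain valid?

Binding constraints: labor, butter. The basis is B = [[4,4],[1,4]] with det 12.
Per unit increase in labor, x* moves by d = (0.3333, -0.0833).
The basis stays optimal until oven time becomes binding; allowable increase = 36 hr.

36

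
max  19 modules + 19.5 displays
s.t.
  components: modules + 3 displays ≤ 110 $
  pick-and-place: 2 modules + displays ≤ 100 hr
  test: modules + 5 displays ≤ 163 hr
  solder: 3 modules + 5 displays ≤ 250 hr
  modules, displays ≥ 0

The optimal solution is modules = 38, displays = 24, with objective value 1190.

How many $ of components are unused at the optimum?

components used = 1·38 + 3·24 = 110; slack = 110 − 110 = 0.

0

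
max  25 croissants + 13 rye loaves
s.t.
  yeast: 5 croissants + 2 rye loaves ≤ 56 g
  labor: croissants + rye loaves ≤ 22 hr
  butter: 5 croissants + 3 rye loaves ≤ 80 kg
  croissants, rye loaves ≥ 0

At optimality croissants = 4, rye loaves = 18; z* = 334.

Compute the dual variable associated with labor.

5

At the optimum: yeast uses 56 of 56 (binding); labor uses 22 of 22 (binding); butter uses 74 of 80 (slack = 6).
By complementary slackness, y = 0 for the non-binding constraint.
The binding rows give the dual system: 5·y_yeast + 1·y_labor = 25 and 2·y_yeast + 1·y_labor = 13.
→ y_yeast = 4 and y_labor = 5.
Shadow price of labor = 5.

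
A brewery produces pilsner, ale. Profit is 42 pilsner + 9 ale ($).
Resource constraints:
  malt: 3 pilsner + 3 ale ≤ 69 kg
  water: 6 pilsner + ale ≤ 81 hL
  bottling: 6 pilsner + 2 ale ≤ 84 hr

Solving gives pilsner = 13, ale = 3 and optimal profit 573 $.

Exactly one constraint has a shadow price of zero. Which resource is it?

malt: 48/69 (slack 21)
water: 81/81 (binding)
bottling: 84/84 (binding)
By complementary slackness, a constraint with positive slack has shadow price 0 → malt.

malt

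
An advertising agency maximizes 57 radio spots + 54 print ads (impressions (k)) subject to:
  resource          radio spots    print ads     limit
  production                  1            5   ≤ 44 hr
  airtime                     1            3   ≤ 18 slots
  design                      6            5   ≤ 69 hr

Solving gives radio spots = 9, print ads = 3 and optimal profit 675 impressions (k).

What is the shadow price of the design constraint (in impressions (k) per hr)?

9

Check each constraint at x*: production 24/44 (slack 20); airtime 18/18 (tight); design 69/69 (tight).
Slack constraints have shadow price 0 (complementary slackness).
The binding rows give the dual system: 1·y_airtime + 6·y_design = 57 and 3·y_airtime + 5·y_design = 54.
This yields shadow prices y_airtime = 3, y_design = 9.
Shadow price of design = 9.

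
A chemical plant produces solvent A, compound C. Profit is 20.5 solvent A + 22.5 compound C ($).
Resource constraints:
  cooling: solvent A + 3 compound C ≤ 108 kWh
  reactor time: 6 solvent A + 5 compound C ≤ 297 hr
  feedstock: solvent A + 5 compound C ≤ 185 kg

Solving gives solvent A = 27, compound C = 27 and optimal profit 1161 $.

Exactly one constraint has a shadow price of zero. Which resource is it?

cooling: 108/108 (binding)
reactor time: 297/297 (binding)
feedstock: 162/185 (slack 23)
By complementary slackness, a constraint with positive slack has shadow price 0 → feedstock.

feedstock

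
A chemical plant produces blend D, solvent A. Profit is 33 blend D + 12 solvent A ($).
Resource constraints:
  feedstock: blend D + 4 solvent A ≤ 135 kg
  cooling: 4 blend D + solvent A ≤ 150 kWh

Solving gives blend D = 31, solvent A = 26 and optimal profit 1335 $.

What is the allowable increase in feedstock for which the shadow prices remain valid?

465

Binding constraints: feedstock, cooling. The basis is B = [[1,4],[4,1]] with det -15.
Per unit increase in feedstock, x* moves by d = (-0.0667, 0.2667).
The basis stays optimal until blend D reaches 0; allowable increase = 465 kg.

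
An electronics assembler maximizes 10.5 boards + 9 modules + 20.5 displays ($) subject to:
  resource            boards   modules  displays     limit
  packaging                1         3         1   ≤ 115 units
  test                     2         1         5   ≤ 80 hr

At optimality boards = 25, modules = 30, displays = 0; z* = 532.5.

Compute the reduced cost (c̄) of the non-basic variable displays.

Check each constraint at x*: packaging 115/115 (tight); test 80/80 (tight).
Dual feasibility on the basic columns requires 1·y_packaging + 2·y_test = 10.5, 3·y_packaging + 1·y_test = 9.
This yields shadow prices y_packaging = 1.5, y_test = 4.5.
Reduced cost of displays: c₃ − yᵀa₃ = 20.5 − (1.5·1 + 4.5·5) = 20.5 − 24 = -3.5.

-3.5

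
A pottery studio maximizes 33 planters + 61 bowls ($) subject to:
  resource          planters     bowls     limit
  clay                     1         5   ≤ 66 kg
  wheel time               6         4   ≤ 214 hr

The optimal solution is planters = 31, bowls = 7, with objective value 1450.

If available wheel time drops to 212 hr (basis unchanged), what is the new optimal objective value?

At the optimum: clay uses 66 of 66 (binding); wheel time uses 214 of 214 (binding).
From A_Bᵀ y = c: 1·y_clay + 6·y_wheel time = 33; 5·y_clay + 4·y_wheel time = 61.
→ y_clay = 9 and y_wheel time = 4.
Δz = y_wheel time·Δb = 4 × (-2) = -8, so new z* = 1450 − 8 = 1442.

1442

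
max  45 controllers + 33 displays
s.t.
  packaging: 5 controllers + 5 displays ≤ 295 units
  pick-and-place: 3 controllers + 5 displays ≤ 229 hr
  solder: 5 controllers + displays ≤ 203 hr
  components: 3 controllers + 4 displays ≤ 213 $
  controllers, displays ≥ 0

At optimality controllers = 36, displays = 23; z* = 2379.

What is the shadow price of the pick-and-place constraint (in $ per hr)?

0

At the optimum: packaging uses 295 of 295 (binding); pick-and-place uses 223 of 229 (slack = 6); solder uses 203 of 203 (binding); components uses 200 of 213 (slack = 13).
Since pick-and-place, components are not tight, their duals are 0.
From A_Bᵀ y = c: 5·y_packaging + 5·y_solder = 45; 5·y_packaging + 1·y_solder = 33.
This yields shadow prices y_packaging = 6, y_solder = 3.
Shadow price of pick-and-place = 0.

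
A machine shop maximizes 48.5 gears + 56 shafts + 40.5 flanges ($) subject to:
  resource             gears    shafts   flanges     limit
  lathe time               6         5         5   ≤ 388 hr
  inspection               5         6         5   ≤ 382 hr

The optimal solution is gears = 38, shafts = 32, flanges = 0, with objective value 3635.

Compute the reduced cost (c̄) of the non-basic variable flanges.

-7

Check each constraint at x*: lathe time 388/388 (tight); inspection 382/382 (tight).
Dual feasibility on the basic columns requires 6·y_lathe time + 5·y_inspection = 48.5, 5·y_lathe time + 6·y_inspection = 56.
Solving: y_lathe time = 1, y_inspection = 8.5.
Reduced cost of flanges: c₃ − yᵀa₃ = 40.5 − (1·5 + 8.5·5) = 40.5 − 47.5 = -7.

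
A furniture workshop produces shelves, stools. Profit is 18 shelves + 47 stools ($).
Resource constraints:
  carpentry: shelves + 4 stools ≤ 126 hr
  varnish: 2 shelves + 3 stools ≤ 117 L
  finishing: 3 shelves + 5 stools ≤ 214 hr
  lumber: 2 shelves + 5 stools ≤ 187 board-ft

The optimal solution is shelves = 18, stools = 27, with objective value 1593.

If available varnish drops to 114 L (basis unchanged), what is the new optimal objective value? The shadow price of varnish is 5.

1578

Δb = -3, so new z* = 1593 + (5)·(-3) = 1593 − 15 = 1578.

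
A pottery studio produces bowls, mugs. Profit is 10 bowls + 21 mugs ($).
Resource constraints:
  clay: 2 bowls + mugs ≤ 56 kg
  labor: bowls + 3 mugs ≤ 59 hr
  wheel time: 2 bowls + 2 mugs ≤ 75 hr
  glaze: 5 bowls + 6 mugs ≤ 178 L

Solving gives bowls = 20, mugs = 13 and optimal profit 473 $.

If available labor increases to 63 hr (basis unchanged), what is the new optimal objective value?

Check each constraint at x*: clay 53/56 (slack 3); labor 59/59 (tight); wheel time 66/75 (slack 9); glaze 178/178 (tight).
Slack constraints have shadow price 0 (complementary slackness).
The binding rows give the dual system: 1·y_labor + 5·y_glaze = 10 and 3·y_labor + 6·y_glaze = 21.
Solving: y_labor = 5, y_glaze = 1.
Δz = y_labor·Δb = 5 × (4) = 20, so new z* = 473 + 20 = 493.

493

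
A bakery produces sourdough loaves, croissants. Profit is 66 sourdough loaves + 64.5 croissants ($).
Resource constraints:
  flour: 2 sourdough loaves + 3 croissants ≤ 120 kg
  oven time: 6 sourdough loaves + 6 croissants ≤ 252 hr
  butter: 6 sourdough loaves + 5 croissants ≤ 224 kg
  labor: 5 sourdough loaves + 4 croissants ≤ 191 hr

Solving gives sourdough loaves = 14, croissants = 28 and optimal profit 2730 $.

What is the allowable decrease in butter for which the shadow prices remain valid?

Binding constraints: oven time, butter. The basis is B = [[6,6],[6,5]] with det -6.
Per unit decrease in butter, x* moves by d = (-1, 1).
The basis stays optimal until flour becomes binding; allowable decrease = 8 kg.

8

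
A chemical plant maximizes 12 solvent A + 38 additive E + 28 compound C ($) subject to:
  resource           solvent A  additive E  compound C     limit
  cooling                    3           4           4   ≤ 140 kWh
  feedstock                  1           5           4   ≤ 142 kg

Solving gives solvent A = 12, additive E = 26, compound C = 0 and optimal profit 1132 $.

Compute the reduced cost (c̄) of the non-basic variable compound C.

-4

At the optimum: cooling uses 140 of 140 (binding); feedstock uses 142 of 142 (binding).
Dual feasibility on the basic columns requires 3·y_cooling + 1·y_feedstock = 12, 4·y_cooling + 5·y_feedstock = 38.
→ y_cooling = 2 and y_feedstock = 6.
Reduced cost of compound C: c₃ − yᵀa₃ = 28 − (2·4 + 6·4) = 28 − 32 = -4.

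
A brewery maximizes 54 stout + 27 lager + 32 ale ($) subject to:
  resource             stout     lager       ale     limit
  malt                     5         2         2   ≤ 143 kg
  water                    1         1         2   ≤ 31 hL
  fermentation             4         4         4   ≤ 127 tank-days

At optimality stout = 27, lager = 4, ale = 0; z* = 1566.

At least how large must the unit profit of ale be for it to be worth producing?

At the optimum: malt uses 143 of 143 (binding); water uses 31 of 31 (binding); fermentation uses 124 of 127 (slack = 3).
Since fermentation is not tight, its dual is 0.
The binding rows give the dual system: 5·y_malt + 1·y_water = 54 and 2·y_malt + 1·y_water = 27.
→ y_malt = 9 and y_water = 9.
ale enters the basis when its profit ≥ yᵀa₃ = 9·2 + 9·2 = 36.

36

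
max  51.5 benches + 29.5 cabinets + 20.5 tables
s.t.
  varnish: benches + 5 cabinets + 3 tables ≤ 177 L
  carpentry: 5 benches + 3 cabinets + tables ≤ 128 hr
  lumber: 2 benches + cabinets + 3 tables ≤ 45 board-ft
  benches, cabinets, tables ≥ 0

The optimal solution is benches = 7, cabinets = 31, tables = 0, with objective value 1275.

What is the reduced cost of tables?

-8

Check each constraint at x*: varnish 162/177 (slack 15); carpentry 128/128 (tight); lumber 45/45 (tight).
Since varnish is not tight, its dual is 0.
Dual feasibility on the basic columns requires 5·y_carpentry + 2·y_lumber = 51.5, 3·y_carpentry + 1·y_lumber = 29.5.
This yields shadow prices y_carpentry = 7.5, y_lumber = 7.
Reduced cost of tables: c₃ − yᵀa₃ = 20.5 − (7.5·1 + 7·3) = 20.5 − 28.5 = -8.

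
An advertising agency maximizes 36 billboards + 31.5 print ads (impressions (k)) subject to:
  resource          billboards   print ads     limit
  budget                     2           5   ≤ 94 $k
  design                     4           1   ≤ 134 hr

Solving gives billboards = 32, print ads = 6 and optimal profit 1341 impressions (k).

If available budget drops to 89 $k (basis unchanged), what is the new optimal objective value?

1316

At the optimum: budget uses 94 of 94 (binding); design uses 134 of 134 (binding).
From A_Bᵀ y = c: 2·y_budget + 4·y_design = 36; 5·y_budget + 1·y_design = 31.5.
→ y_budget = 5 and y_design = 6.5.
Δz = y_budget·Δb = 5 × (-5) = -25, so new z* = 1341 − 25 = 1316.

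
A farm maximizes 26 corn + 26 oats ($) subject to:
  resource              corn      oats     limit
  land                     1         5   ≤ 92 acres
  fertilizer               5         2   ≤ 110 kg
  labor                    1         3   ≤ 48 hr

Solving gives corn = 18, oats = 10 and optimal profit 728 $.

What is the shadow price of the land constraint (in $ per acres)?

0

At the optimum: land uses 68 of 92 (slack = 24); fertilizer uses 110 of 110 (binding); labor uses 48 of 48 (binding).
Slack constraints have shadow price 0 (complementary slackness).
Dual feasibility on the basic columns requires 5·y_fertilizer + 1·y_labor = 26, 2·y_fertilizer + 3·y_labor = 26.
Solving: y_fertilizer = 4, y_labor = 6.
Shadow price of land = 0.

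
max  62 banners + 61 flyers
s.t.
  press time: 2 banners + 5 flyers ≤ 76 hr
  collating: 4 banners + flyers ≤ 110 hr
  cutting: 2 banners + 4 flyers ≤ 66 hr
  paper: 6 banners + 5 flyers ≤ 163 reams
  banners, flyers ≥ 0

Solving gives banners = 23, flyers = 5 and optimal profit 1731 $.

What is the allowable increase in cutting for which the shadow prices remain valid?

Binding constraints: cutting, paper. The basis is B = [[2,4],[6,5]] with det -14.
Per unit increase in cutting, x* moves by d = (-0.3571, 0.4286).
The basis stays optimal until press time becomes binding; allowable increase = 3.5 hr.

3.5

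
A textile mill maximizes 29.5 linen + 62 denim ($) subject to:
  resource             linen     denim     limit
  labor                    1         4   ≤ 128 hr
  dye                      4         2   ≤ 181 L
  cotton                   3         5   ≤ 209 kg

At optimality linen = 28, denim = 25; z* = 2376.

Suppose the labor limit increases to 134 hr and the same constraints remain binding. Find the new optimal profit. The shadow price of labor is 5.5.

2409

Δb = 6, so new z* = 2376 + (5.5)·(6) = 2376 + 33 = 2409.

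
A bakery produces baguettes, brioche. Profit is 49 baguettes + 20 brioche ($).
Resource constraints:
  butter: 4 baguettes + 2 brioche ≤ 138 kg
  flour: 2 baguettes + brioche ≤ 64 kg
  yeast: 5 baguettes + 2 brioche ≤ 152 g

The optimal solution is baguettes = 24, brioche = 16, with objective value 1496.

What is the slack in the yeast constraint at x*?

0

yeast used = 5·24 + 2·16 = 152; slack = 152 − 152 = 0.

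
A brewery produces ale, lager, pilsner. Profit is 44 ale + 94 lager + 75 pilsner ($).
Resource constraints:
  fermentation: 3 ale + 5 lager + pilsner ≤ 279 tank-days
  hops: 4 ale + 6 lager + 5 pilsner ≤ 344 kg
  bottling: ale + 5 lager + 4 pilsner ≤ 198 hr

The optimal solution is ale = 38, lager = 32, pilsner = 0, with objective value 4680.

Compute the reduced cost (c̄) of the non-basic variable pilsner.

Binding: hops and bottling. Non-binding: fermentation (5 unused).
By complementary slackness, y = 0 for the non-binding constraint.
Dual feasibility on the basic columns requires 4·y_hops + 1·y_bottling = 44, 6·y_hops + 5·y_bottling = 94.
Solving: y_hops = 9, y_bottling = 8.
Reduced cost of pilsner: c₃ − yᵀa₃ = 75 − (9·5 + 8·4) = 75 − 77 = -2.

-2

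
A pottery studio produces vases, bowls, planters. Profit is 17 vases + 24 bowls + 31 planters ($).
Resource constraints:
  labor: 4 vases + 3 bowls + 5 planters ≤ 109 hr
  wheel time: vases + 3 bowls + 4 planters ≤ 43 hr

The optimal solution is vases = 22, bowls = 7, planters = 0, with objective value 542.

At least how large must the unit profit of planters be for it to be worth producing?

At the optimum: labor uses 109 of 109 (binding); wheel time uses 43 of 43 (binding).
Dual feasibility on the basic columns requires 4·y_labor + 1·y_wheel time = 17, 3·y_labor + 3·y_wheel time = 24.
Solving: y_labor = 3, y_wheel time = 5.
planters enters the basis when its profit ≥ yᵀa₃ = 3·5 + 5·4 = 35.

35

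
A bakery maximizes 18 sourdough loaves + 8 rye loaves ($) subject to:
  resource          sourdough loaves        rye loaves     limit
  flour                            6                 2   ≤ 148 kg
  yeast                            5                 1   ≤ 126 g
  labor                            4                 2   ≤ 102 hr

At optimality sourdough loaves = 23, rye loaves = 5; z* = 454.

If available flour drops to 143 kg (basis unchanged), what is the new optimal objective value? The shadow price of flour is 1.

Δb = -5, so new z* = 454 + (1)·(-5) = 454 − 5 = 449.

449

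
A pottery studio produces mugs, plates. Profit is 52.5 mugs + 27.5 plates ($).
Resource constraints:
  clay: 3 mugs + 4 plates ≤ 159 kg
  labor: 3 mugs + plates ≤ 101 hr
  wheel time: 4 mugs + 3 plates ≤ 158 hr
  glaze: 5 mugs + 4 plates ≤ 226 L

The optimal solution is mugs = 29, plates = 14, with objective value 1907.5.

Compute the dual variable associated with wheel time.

6

Binding: labor and wheel time. Non-binding: clay (16 unused), glaze (25 unused).
By complementary slackness, y = 0 for the non-binding constraints.
The binding rows give the dual system: 3·y_labor + 4·y_wheel time = 52.5 and 1·y_labor + 3·y_wheel time = 27.5.
→ y_labor = 9.5 and y_wheel time = 6.
Shadow price of wheel time = 6.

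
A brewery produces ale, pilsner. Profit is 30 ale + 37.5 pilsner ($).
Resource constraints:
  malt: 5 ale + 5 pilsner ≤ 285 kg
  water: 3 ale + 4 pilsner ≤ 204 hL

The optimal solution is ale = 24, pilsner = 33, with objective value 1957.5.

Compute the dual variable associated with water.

Check each constraint at x*: malt 285/285 (tight); water 204/204 (tight).
Dual feasibility on the basic columns requires 5·y_malt + 3·y_water = 30, 5·y_malt + 4·y_water = 37.5.
Solving: y_malt = 1.5, y_water = 7.5.
Shadow price of water = 7.5.

7.5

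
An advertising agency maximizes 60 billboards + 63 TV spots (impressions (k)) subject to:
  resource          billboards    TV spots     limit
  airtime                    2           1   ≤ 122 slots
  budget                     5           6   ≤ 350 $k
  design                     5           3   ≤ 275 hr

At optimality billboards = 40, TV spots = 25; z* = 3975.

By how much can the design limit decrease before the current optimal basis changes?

Binding constraints: budget, design. The basis is B = [[5,6],[5,3]] with det -15.
Per unit decrease in design, x* moves by d = (-0.4, 0.3333).
The basis stays optimal until billboards reaches 0; allowable decrease = 100 hr.

100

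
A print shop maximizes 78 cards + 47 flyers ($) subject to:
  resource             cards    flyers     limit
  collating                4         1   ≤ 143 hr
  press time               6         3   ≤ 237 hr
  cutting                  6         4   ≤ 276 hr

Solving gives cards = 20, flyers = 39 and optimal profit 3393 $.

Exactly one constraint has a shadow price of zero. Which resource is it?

collating: 119/143 (slack 24)
press time: 237/237 (binding)
cutting: 276/276 (binding)
By complementary slackness, a constraint with positive slack has shadow price 0 → collating.

collating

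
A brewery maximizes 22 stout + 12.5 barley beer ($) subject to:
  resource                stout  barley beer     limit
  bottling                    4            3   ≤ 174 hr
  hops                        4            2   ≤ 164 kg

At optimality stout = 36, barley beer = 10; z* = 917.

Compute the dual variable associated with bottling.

1.5

Check each constraint at x*: bottling 174/174 (tight); hops 164/164 (tight).
The binding rows give the dual system: 4·y_bottling + 4·y_hops = 22 and 3·y_bottling + 2·y_hops = 12.5.
Solving: y_bottling = 1.5, y_hops = 4.
Shadow price of bottling = 1.5.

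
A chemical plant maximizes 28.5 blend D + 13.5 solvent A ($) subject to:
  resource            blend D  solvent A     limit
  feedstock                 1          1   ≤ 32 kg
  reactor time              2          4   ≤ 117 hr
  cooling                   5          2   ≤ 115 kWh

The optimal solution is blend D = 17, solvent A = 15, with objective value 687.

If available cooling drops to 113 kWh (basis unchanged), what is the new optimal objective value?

Binding: feedstock and cooling. Non-binding: reactor time (23 unused).
Since reactor time is not tight, its dual is 0.
From A_Bᵀ y = c: 1·y_feedstock + 5·y_cooling = 28.5; 1·y_feedstock + 2·y_cooling = 13.5.
→ y_feedstock = 3.5 and y_cooling = 5.
Δz = y_cooling·Δb = 5 × (-2) = -10, so new z* = 687 − 10 = 677.

677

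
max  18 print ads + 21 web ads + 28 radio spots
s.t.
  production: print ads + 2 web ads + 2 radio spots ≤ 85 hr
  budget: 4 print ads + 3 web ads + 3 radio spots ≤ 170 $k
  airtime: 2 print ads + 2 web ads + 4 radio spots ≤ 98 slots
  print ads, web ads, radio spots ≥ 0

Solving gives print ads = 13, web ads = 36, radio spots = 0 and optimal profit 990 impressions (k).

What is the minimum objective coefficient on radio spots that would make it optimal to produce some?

36

Check each constraint at x*: production 85/85 (tight); budget 160/170 (slack 10); airtime 98/98 (tight).
Slack constraints have shadow price 0 (complementary slackness).
Dual feasibility on the basic columns requires 1·y_production + 2·y_airtime = 18, 2·y_production + 2·y_airtime = 21.
This yields shadow prices y_production = 3, y_airtime = 7.5.
radio spots enters the basis when its profit ≥ yᵀa₃ = 3·2 + 7.5·4 = 36.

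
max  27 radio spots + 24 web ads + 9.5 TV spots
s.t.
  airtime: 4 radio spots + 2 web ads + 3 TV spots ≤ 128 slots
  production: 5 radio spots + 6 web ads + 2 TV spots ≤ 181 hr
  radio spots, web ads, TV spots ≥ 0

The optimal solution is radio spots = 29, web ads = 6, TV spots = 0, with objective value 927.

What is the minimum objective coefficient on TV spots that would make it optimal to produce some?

15

Check each constraint at x*: airtime 128/128 (tight); production 181/181 (tight).
The binding rows give the dual system: 4·y_airtime + 5·y_production = 27 and 2·y_airtime + 6·y_production = 24.
→ y_airtime = 3 and y_production = 3.
TV spots enters the basis when its profit ≥ yᵀa₃ = 3·3 + 3·2 = 15.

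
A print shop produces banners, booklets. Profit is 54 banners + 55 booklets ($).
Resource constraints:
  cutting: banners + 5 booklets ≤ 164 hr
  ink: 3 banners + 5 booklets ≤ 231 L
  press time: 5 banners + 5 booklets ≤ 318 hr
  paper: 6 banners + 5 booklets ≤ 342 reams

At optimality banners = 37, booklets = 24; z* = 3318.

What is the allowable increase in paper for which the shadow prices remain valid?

19.5

Binding constraints: ink, paper. The basis is B = [[3,5],[6,5]] with det -15.
Per unit increase in paper, x* moves by d = (0.3333, -0.2).
The basis stays optimal until press time becomes binding; allowable increase = 19.5 reams.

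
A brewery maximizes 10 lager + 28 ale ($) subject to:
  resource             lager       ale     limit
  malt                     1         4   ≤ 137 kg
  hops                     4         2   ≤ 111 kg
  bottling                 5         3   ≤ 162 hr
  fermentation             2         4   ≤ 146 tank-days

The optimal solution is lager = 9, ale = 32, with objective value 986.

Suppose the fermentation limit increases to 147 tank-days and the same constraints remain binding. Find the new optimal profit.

989

At the optimum: malt uses 137 of 137 (binding); hops uses 100 of 111 (slack = 11); bottling uses 141 of 162 (slack = 21); fermentation uses 146 of 146 (binding).
Since hops, bottling are not tight, their duals are 0.
Dual feasibility on the basic columns requires 1·y_malt + 2·y_fermentation = 10, 4·y_malt + 4·y_fermentation = 28.
→ y_malt = 4 and y_fermentation = 3.
Δz = y_fermentation·Δb = 3 × (1) = 3, so new z* = 986 + 3 = 989.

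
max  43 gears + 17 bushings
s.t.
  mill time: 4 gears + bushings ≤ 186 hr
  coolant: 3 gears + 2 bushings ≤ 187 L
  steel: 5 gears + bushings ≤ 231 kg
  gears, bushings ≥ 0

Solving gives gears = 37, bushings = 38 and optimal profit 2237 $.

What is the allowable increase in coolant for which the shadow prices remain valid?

185

Binding constraints: mill time, coolant. The basis is B = [[4,1],[3,2]] with det 5.
Per unit increase in coolant, x* moves by d = (-0.2, 0.8).
The basis stays optimal until gears reaches 0; allowable increase = 185 L.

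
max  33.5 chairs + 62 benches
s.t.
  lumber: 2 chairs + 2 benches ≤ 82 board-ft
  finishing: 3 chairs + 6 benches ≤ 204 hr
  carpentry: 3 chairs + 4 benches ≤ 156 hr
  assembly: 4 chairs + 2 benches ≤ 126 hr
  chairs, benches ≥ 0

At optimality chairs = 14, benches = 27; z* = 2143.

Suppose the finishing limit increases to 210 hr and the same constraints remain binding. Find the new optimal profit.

2200

At the optimum: lumber uses 82 of 82 (binding); finishing uses 204 of 204 (binding); carpentry uses 150 of 156 (slack = 6); assembly uses 110 of 126 (slack = 16).
By complementary slackness, y = 0 for the non-binding constraints.
The binding rows give the dual system: 2·y_lumber + 3·y_finishing = 33.5 and 2·y_lumber + 6·y_finishing = 62.
→ y_lumber = 2.5 and y_finishing = 9.5.
Δz = y_finishing·Δb = 9.5 × (6) = 57, so new z* = 2143 + 57 = 2200.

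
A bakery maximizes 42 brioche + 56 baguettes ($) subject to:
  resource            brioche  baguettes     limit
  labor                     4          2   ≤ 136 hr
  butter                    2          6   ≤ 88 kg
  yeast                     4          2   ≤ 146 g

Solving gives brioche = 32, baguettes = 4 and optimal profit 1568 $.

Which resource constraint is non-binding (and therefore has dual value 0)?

labor: 136/136 (binding)
butter: 88/88 (binding)
yeast: 136/146 (slack 10)
By complementary slackness, a constraint with positive slack has shadow price 0 → yeast.

yeast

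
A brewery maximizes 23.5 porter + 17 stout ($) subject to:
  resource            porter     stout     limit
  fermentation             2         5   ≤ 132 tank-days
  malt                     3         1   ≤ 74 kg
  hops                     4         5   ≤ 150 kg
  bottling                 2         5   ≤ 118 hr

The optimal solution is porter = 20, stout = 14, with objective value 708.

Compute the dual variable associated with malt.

Binding: malt and hops. Non-binding: fermentation (22 unused), bottling (8 unused).
Since fermentation, bottling are not tight, their duals are 0.
From A_Bᵀ y = c: 3·y_malt + 4·y_hops = 23.5; 1·y_malt + 5·y_hops = 17.
→ y_malt = 4.5 and y_hops = 2.5.
Shadow price of malt = 4.5.

4.5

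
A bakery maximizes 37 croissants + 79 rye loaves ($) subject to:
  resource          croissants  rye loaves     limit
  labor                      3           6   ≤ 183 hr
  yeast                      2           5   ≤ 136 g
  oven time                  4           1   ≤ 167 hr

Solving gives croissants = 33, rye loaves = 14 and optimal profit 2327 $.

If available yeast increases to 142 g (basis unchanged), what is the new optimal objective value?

2357

At the optimum: labor uses 183 of 183 (binding); yeast uses 136 of 136 (binding); oven time uses 146 of 167 (slack = 21).
Slack constraints have shadow price 0 (complementary slackness).
The binding rows give the dual system: 3·y_labor + 2·y_yeast = 37 and 6·y_labor + 5·y_yeast = 79.
→ y_labor = 9 and y_yeast = 5.
Δz = y_yeast·Δb = 5 × (6) = 30, so new z* = 2327 + 30 = 2357.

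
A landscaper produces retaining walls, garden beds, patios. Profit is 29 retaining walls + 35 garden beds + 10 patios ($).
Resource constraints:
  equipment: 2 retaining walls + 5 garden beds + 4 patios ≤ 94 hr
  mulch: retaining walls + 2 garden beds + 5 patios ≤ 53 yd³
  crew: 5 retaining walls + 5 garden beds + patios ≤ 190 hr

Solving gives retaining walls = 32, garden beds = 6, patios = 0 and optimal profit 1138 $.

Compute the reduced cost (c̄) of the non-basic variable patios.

-3

At the optimum: equipment uses 94 of 94 (binding); mulch uses 44 of 53 (slack = 9); crew uses 190 of 190 (binding).
Since mulch is not tight, its dual is 0.
Dual feasibility on the basic columns requires 2·y_equipment + 5·y_crew = 29, 5·y_equipment + 5·y_crew = 35.
This yields shadow prices y_equipment = 2, y_crew = 5.
Reduced cost of patios: c₃ − yᵀa₃ = 10 − (2·4 + 5·1) = 10 − 13 = -3.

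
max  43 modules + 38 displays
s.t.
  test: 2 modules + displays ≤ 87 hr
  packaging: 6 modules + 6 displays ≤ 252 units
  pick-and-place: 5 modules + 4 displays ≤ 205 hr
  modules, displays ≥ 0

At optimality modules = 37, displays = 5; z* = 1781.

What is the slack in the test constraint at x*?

test used = 2·37 + 1·5 = 79; slack = 87 − 79 = 8.

8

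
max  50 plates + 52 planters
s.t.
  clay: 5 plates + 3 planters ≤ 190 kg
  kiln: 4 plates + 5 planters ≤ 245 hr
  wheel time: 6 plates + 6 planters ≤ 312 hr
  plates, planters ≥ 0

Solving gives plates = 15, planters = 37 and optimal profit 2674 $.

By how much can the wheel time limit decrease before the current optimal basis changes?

Binding constraints: kiln, wheel time. The basis is B = [[4,5],[6,6]] with det -6.
Per unit decrease in wheel time, x* moves by d = (-0.8333, 0.6667).
The basis stays optimal until plates reaches 0; allowable decrease = 18 hr.

18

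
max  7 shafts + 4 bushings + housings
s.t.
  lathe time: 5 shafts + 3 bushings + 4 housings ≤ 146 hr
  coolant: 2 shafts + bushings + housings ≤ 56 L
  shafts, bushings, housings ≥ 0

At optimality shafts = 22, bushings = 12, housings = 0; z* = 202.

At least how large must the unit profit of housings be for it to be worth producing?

Both lathe time and coolant are binding at x*.
The binding rows give the dual system: 5·y_lathe time + 2·y_coolant = 7 and 3·y_lathe time + 1·y_coolant = 4.
This yields shadow prices y_lathe time = 1, y_coolant = 1.
housings enters the basis when its profit ≥ yᵀa₃ = 1·4 + 1·1 = 5.

5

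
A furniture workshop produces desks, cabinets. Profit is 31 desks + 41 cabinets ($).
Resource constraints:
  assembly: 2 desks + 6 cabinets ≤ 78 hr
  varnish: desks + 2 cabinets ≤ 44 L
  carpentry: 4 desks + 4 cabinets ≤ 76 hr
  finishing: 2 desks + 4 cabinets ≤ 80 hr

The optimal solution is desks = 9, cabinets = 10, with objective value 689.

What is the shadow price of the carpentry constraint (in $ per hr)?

6.5

Binding: assembly and carpentry. Non-binding: varnish (15 unused), finishing (22 unused).
By complementary slackness, y = 0 for the non-binding constraints.
The binding rows give the dual system: 2·y_assembly + 4·y_carpentry = 31 and 6·y_assembly + 4·y_carpentry = 41.
→ y_assembly = 2.5 and y_carpentry = 6.5.
Shadow price of carpentry = 6.5.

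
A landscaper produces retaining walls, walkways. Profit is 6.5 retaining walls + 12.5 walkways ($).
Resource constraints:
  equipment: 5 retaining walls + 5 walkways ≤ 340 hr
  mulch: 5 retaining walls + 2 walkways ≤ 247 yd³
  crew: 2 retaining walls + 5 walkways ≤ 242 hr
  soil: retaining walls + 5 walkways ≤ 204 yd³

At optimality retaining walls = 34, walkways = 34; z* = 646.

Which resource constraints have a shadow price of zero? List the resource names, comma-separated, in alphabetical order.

equipment: 340/340 (binding)
mulch: 238/247 (slack 9)
crew: 238/242 (slack 4)
soil: 204/204 (binding)
By complementary slackness, a constraint with positive slack has shadow price 0 → crew, mulch.

crew, mulch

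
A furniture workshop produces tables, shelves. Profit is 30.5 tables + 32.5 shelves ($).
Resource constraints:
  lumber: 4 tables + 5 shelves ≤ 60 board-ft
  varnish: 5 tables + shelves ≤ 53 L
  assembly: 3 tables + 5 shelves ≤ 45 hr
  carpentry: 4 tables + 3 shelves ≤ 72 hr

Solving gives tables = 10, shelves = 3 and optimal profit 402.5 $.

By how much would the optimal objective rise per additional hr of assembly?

Binding: varnish and assembly. Non-binding: lumber (5 unused), carpentry (23 unused).
Slack constraints have shadow price 0 (complementary slackness).
From A_Bᵀ y = c: 5·y_varnish + 3·y_assembly = 30.5; 1·y_varnish + 5·y_assembly = 32.5.
→ y_varnish = 2.5 and y_assembly = 6.
Shadow price of assembly = 6.

6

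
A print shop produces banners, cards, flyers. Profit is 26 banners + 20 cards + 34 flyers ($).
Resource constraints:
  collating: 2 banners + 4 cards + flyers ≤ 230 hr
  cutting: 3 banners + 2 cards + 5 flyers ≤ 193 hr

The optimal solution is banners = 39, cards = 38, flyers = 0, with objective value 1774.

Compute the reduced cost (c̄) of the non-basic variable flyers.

Both collating and cutting are binding at x*.
Dual feasibility on the basic columns requires 2·y_collating + 3·y_cutting = 26, 4·y_collating + 2·y_cutting = 20.
→ y_collating = 1 and y_cutting = 8.
Reduced cost of flyers: c₃ − yᵀa₃ = 34 − (1·1 + 8·5) = 34 − 41 = -7.

-7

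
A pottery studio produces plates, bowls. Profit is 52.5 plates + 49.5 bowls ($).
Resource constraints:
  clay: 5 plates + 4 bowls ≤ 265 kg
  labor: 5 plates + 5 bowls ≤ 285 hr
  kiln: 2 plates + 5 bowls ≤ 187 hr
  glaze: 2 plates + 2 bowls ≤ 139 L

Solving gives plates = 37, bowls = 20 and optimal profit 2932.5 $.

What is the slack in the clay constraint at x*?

clay used = 5·37 + 4·20 = 265; slack = 265 − 265 = 0.

0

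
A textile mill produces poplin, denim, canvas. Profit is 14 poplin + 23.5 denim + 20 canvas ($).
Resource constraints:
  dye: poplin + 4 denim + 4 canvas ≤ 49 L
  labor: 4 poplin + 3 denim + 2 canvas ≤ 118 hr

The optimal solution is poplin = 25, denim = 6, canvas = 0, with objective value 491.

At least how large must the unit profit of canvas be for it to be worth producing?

21

Both dye and labor are binding at x*.
From A_Bᵀ y = c: 1·y_dye + 4·y_labor = 14; 4·y_dye + 3·y_labor = 23.5.
→ y_dye = 4 and y_labor = 2.5.
canvas enters the basis when its profit ≥ yᵀa₃ = 4·4 + 2.5·2 = 21.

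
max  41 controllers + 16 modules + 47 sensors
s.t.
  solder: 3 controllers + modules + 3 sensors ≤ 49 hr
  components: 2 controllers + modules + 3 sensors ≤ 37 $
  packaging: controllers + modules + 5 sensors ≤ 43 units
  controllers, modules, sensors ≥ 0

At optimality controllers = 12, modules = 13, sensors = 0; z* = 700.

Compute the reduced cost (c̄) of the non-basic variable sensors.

Binding: solder and components. Non-binding: packaging (18 unused).
Slack constraints have shadow price 0 (complementary slackness).
The binding rows give the dual system: 3·y_solder + 2·y_components = 41 and 1·y_solder + 1·y_components = 16.
This yields shadow prices y_solder = 9, y_components = 7.
Reduced cost of sensors: c₃ − yᵀa₃ = 47 − (9·3 + 7·3) = 47 − 48 = -1.

-1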